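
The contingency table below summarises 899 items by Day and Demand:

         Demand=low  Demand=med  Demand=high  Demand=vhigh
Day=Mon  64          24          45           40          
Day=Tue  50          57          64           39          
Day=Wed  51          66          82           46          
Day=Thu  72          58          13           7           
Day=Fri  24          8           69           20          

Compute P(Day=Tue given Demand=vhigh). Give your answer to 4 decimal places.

0.2566

Total with Demand=vhigh: 40 + 39 + 46 + 7 + 20 = 152.
P(Day=Tue | Demand=vhigh) = 39/152 = 0.2566.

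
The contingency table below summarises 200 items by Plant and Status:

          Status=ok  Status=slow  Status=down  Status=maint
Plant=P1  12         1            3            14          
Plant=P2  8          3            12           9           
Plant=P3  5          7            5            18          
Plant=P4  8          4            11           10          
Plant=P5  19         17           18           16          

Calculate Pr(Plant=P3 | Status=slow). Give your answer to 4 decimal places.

0.2188

Total with Status=slow: 1 + 3 + 7 + 4 + 17 = 32.
P(Plant=P3 | Status=slow) = 7/32 = 0.2188.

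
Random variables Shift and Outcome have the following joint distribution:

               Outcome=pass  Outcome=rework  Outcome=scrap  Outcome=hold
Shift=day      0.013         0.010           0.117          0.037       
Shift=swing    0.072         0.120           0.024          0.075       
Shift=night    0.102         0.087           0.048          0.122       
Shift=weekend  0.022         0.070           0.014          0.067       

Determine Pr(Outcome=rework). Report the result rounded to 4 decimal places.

P(Outcome=rework) = 0.010 + 0.120 + 0.087 + 0.070 = 0.287.

0.2870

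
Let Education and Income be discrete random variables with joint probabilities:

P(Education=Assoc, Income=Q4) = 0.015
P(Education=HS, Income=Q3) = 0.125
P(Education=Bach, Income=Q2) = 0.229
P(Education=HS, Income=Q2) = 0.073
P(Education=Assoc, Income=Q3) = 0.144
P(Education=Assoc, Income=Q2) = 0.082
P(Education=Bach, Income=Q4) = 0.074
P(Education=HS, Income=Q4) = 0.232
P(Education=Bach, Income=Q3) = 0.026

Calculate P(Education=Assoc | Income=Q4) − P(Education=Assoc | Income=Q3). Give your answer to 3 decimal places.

-0.441

P(Income=Q4) = 0.232 + 0.015 + 0.074 = 0.321; P(Education=Assoc | Income=Q4) = 0.015/0.321 = 0.0467.
P(Income=Q3) = 0.125 + 0.144 + 0.026 = 0.295; P(Education=Assoc | Income=Q3) = 0.144/0.295 = 0.4881.
Difference = -0.441.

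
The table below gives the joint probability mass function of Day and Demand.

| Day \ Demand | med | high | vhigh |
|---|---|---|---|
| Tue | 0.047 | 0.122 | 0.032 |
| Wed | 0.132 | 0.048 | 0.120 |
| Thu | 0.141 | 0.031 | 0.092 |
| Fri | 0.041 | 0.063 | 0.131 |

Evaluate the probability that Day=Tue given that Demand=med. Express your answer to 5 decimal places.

0.13019

P(Demand=med) = 0.047 + 0.132 + 0.141 + 0.041 = 0.361.
P(Day=Tue | Demand=med) = 0.047/0.361 = 0.13019.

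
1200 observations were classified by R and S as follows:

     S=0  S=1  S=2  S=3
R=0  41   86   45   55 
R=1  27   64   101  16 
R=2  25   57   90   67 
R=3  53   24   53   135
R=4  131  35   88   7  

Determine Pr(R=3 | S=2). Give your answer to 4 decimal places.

0.1406

Total with S=2: 45 + 101 + 90 + 53 + 88 = 377.
P(R=3 | S=2) = 53/377 = 0.1406.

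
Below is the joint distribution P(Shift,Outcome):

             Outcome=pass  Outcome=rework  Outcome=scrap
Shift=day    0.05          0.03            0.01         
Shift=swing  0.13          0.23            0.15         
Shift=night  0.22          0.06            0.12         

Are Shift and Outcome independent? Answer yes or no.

P(Shift=swing) = 0.51 and P(Outcome=pass) = 0.40, so their product is 0.2040, but P(Shift=swing, Outcome=pass) = 0.13. Since these differ, Shift and Outcome are not independent.

no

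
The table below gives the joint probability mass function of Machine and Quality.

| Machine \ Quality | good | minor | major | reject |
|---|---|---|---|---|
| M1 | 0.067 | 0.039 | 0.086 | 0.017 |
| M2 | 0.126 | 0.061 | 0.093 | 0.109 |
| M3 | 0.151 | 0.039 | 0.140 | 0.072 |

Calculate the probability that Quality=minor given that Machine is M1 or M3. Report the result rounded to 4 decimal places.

P(Machine=M1) = 0.067 + 0.039 + 0.086 + 0.017 = 0.209.
P(Machine=M3) = 0.151 + 0.039 + 0.140 + 0.072 = 0.402.
P(Machine ∈ {M1, M3}) = 0.209 + 0.402 = 0.611; P(Quality=minor, Machine ∈ {M1, M3}) = 0.039 + 0.039 = 0.078.
P(Quality=minor | Machine ∈ {M1, M3}) = 0.078/0.611 = 0.1277.

0.1277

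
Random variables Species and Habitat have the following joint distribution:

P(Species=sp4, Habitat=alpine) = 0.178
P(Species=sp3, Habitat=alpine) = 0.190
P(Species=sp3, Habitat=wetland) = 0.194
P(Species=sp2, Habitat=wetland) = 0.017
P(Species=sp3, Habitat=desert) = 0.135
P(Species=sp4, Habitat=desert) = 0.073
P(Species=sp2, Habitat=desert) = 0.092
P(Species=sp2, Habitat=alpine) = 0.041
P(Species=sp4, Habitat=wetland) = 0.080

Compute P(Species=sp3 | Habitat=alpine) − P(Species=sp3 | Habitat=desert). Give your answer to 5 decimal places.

P(Habitat=alpine) = 0.041 + 0.190 + 0.178 = 0.409; P(Species=sp3 | Habitat=alpine) = 0.190/0.409 = 0.464548.
P(Habitat=desert) = 0.092 + 0.135 + 0.073 = 0.300; P(Species=sp3 | Habitat=desert) = 0.135/0.300 = 0.450000.
Difference = 0.01455.

0.01455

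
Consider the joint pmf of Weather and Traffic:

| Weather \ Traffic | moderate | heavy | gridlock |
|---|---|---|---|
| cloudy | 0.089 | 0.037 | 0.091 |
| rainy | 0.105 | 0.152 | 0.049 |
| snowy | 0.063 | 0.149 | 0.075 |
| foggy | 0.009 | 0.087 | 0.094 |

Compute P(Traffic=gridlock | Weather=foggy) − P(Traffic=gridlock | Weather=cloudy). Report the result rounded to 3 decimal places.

0.075

P(Weather=foggy) = 0.009 + 0.087 + 0.094 = 0.190; P(Traffic=gridlock | Weather=foggy) = 0.094/0.190 = 0.4947.
P(Weather=cloudy) = 0.089 + 0.037 + 0.091 = 0.217; P(Traffic=gridlock | Weather=cloudy) = 0.091/0.217 = 0.4194.
Difference = 0.075.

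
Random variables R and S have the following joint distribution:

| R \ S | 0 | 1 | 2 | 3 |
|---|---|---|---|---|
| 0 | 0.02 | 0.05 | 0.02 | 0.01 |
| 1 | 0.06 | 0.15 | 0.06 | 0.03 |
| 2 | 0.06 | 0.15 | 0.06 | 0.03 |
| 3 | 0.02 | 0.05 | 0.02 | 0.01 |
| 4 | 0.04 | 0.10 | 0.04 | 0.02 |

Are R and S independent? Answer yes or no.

Every cell satisfies P(R,S) = P(R)·P(S). For instance P(R=4) = 0.20, P(S=0) = 0.20, and 0.20×0.20 = 0.04 matches the joint entry. So R and S are independent.

yes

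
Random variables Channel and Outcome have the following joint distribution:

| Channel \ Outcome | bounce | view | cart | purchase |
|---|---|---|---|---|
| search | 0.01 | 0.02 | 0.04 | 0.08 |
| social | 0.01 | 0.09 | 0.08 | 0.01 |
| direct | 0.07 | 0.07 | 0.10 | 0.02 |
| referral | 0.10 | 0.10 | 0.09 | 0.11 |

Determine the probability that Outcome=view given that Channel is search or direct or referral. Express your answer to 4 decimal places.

0.2346

P(Channel=search) = 0.01 + 0.02 + 0.04 + 0.08 = 0.15.
P(Channel=direct) = 0.07 + 0.07 + 0.10 + 0.02 = 0.26.
P(Channel=referral) = 0.10 + 0.10 + 0.09 + 0.11 = 0.40.
P(Channel ∈ {search, direct, referral}) = 0.15 + 0.26 + 0.40 = 0.81; P(Outcome=view, Channel ∈ {search, direct, referral}) = 0.02 + 0.07 + 0.10 = 0.19.
P(Outcome=view | Channel ∈ {search, direct, referral}) = 0.19/0.81 = 0.2346.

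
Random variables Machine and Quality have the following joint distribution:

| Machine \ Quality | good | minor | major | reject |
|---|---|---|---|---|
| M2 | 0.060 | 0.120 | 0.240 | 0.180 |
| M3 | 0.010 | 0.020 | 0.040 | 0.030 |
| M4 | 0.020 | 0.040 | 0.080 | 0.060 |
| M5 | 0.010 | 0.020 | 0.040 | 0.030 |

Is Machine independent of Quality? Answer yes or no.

Every cell satisfies P(Machine,Quality) = P(Machine)·P(Quality). For instance P(Machine=M2) = 0.600, P(Quality=minor) = 0.200, and 0.600×0.200 = 0.120 matches the joint entry. So Machine and Quality are independent.

yes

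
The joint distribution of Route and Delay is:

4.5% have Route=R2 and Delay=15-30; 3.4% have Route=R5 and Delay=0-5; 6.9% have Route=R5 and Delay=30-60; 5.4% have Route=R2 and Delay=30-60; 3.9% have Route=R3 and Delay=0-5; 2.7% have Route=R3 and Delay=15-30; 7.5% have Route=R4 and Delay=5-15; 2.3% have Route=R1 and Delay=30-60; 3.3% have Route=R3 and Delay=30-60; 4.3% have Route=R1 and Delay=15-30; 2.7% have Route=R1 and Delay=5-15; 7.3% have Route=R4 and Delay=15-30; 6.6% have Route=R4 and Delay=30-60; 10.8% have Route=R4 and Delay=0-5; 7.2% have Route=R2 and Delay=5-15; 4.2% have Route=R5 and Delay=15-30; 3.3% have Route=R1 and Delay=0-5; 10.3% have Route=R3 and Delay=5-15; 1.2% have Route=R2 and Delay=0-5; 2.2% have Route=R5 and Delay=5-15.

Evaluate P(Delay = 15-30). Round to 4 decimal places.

0.2300

P(Delay=15-30) = 0.043 + 0.045 + 0.027 + 0.073 + 0.042 = 0.230.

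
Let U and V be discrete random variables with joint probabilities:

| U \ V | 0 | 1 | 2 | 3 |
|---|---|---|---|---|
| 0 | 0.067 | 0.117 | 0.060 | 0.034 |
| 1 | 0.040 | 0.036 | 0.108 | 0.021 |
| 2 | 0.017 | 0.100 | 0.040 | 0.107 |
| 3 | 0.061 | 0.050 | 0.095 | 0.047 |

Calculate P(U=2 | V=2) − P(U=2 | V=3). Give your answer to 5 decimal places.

-0.37995

P(V=2) = 0.060 + 0.108 + 0.040 + 0.095 = 0.303; P(U=2 | V=2) = 0.040/0.303 = 0.132013.
P(V=3) = 0.034 + 0.021 + 0.107 + 0.047 = 0.209; P(U=2 | V=3) = 0.107/0.209 = 0.511962.
Difference = -0.37995.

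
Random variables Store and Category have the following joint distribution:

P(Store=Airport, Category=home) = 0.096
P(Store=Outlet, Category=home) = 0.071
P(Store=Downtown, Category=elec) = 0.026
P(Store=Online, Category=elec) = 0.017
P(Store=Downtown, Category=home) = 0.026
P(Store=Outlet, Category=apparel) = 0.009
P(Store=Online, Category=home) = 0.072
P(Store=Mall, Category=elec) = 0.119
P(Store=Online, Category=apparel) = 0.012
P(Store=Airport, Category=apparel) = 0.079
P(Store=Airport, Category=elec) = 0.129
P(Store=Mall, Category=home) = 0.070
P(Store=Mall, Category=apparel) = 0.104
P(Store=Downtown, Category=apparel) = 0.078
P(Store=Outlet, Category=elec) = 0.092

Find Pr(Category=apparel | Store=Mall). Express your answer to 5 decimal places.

P(Store=Mall) = 0.104 + 0.119 + 0.070 = 0.293.
P(Category=apparel | Store=Mall) = 0.104/0.293 = 0.35495.

0.35495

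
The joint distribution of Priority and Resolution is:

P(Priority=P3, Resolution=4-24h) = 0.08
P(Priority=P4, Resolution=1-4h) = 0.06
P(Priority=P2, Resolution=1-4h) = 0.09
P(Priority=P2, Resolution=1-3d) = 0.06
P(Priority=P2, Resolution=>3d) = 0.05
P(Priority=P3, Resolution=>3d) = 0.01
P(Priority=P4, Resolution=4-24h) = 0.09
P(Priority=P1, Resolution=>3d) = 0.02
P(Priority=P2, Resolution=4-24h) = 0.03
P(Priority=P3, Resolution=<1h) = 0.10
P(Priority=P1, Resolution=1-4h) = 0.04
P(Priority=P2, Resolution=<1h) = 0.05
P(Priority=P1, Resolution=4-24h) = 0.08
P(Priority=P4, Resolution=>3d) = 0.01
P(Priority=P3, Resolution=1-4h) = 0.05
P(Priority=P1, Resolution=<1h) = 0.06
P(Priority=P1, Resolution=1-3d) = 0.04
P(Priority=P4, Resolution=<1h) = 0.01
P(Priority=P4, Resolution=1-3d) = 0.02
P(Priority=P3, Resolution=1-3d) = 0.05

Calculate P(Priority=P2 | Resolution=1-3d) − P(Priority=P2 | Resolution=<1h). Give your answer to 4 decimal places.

P(Resolution=1-3d) = 0.04 + 0.06 + 0.05 + 0.02 = 0.17; P(Priority=P2 | Resolution=1-3d) = 0.06/0.17 = 0.35294.
P(Resolution=<1h) = 0.06 + 0.05 + 0.10 + 0.01 = 0.22; P(Priority=P2 | Resolution=<1h) = 0.05/0.22 = 0.22727.
Difference = 0.1257.

0.1257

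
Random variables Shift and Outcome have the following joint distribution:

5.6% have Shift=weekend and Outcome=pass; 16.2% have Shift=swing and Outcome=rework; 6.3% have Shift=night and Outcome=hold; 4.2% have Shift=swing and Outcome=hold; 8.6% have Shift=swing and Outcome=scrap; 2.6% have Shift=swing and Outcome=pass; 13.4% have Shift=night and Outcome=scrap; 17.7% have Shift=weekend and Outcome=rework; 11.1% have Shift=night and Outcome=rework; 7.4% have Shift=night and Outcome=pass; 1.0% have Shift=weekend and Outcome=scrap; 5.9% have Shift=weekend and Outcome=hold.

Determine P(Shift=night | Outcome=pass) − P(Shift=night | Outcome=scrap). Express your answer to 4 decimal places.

P(Outcome=pass) = 0.026 + 0.074 + 0.056 = 0.156; P(Shift=night | Outcome=pass) = 0.074/0.156 = 0.47436.
P(Outcome=scrap) = 0.086 + 0.134 + 0.010 = 0.230; P(Shift=night | Outcome=scrap) = 0.134/0.230 = 0.58261.
Difference = -0.1082.

-0.1082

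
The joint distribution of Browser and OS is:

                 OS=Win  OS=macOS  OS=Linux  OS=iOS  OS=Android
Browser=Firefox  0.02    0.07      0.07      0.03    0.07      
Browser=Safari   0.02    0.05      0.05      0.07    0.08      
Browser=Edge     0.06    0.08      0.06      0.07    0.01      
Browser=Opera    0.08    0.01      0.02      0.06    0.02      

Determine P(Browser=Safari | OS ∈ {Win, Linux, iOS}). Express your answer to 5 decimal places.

P(OS=Win) = 0.02 + 0.02 + 0.06 + 0.08 = 0.18.
P(OS=Linux) = 0.07 + 0.05 + 0.06 + 0.02 = 0.20.
P(OS=iOS) = 0.03 + 0.07 + 0.07 + 0.06 = 0.23.
P(OS ∈ {Win, Linux, iOS}) = 0.18 + 0.20 + 0.23 = 0.61; P(Browser=Safari, OS ∈ {Win, Linux, iOS}) = 0.02 + 0.05 + 0.07 = 0.14.
P(Browser=Safari | OS ∈ {Win, Linux, iOS}) = 0.14/0.61 = 0.22951.

0.22951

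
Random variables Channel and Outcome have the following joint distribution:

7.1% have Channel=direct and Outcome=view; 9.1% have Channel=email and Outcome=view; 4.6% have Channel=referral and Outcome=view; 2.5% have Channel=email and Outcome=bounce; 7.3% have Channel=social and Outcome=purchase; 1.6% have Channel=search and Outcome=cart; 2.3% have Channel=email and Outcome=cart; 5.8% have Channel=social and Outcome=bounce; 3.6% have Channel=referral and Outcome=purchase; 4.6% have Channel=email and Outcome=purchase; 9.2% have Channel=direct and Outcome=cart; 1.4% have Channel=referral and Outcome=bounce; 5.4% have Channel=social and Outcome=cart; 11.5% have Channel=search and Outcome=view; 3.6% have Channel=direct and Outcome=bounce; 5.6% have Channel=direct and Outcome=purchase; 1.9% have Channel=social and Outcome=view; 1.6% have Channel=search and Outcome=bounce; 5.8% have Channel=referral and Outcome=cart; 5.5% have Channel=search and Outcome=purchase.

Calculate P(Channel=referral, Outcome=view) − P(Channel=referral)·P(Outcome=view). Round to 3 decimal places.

P(Channel=referral) = 0.014 + 0.046 + 0.058 + 0.036 = 0.154.
P(Outcome=view) = 0.091 + 0.115 + 0.019 + 0.071 + 0.046 = 0.342.
P(Channel=referral, Outcome=view) − P(Channel=referral)P(Outcome=view) = 0.046 − 0.154×0.342 = -0.007.

-0.007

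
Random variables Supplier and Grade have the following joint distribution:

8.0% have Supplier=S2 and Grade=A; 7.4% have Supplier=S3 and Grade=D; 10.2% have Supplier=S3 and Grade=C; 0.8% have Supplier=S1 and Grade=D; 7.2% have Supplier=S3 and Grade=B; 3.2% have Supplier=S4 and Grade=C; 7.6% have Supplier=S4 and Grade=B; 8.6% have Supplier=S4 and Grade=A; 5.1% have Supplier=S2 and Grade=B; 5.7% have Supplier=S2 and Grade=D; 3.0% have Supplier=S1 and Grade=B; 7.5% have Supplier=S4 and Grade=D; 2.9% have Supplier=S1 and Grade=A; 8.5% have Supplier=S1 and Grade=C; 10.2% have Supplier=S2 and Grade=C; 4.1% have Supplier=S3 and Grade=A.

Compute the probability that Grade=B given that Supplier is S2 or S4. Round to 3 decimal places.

P(Supplier=S2) = 0.080 + 0.051 + 0.102 + 0.057 = 0.290.
P(Supplier=S4) = 0.086 + 0.076 + 0.032 + 0.075 = 0.269.
P(Supplier ∈ {S2, S4}) = 0.290 + 0.269 = 0.559; P(Grade=B, Supplier ∈ {S2, S4}) = 0.051 + 0.076 = 0.127.
P(Grade=B | Supplier ∈ {S2, S4}) = 0.127/0.559 = 0.227.

0.227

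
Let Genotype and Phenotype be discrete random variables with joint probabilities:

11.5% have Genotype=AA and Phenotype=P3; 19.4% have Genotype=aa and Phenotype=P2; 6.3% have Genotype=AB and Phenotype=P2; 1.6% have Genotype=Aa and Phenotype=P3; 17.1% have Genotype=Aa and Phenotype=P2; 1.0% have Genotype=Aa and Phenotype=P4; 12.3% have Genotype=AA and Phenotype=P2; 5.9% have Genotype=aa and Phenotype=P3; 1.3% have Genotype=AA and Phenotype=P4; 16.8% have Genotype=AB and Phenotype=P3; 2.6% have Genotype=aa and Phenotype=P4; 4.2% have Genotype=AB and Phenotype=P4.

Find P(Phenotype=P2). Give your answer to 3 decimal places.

0.551

P(Phenotype=P2) = 0.123 + 0.171 + 0.194 + 0.063 = 0.551.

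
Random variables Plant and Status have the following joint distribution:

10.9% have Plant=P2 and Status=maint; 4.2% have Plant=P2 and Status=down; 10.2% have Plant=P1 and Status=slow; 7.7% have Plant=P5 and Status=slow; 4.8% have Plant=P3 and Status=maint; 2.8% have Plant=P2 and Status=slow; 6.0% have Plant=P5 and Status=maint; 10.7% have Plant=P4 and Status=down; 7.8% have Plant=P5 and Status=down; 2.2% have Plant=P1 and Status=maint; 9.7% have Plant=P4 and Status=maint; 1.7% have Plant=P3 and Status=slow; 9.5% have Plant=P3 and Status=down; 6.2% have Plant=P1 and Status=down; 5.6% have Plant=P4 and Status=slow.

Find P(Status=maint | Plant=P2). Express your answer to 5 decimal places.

0.60894

P(Plant=P2) = 0.028 + 0.042 + 0.109 = 0.179.
P(Status=maint | Plant=P2) = 0.109/0.179 = 0.60894.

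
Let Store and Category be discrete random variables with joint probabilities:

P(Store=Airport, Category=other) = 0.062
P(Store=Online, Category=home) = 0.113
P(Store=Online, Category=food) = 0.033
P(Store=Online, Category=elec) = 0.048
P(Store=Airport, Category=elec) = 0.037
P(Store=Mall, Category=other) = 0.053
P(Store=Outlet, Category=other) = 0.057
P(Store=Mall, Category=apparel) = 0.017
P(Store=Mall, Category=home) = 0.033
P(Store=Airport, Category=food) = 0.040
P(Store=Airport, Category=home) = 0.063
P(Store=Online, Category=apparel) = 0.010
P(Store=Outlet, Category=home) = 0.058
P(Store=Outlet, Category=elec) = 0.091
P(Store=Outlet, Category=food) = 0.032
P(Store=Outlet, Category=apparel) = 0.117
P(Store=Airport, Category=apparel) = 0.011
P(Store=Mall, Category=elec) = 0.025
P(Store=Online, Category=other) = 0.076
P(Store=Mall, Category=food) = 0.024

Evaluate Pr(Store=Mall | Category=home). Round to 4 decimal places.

0.1236

P(Category=home) = 0.033 + 0.063 + 0.058 + 0.113 = 0.267.
P(Store=Mall | Category=home) = 0.033/0.267 = 0.1236.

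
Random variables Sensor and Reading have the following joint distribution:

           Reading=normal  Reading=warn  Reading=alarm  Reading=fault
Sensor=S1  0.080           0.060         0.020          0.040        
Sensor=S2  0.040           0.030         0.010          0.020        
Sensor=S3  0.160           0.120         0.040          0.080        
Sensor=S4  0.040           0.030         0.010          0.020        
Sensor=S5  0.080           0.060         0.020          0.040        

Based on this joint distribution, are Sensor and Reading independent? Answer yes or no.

yes

Every cell satisfies P(Sensor,Reading) = P(Sensor)·P(Reading). For instance P(Sensor=S3) = 0.400, P(Reading=fault) = 0.200, and 0.400×0.200 = 0.080 matches the joint entry. So Sensor and Reading are independent.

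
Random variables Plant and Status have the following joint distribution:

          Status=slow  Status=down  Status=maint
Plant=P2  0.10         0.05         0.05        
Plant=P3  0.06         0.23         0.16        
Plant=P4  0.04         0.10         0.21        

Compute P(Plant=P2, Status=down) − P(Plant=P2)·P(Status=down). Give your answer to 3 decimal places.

-0.026

P(Plant=P2) = 0.10 + 0.05 + 0.05 = 0.20.
P(Status=down) = 0.05 + 0.23 + 0.10 = 0.38.
P(Plant=P2, Status=down) − P(Plant=P2)P(Status=down) = 0.05 − 0.20×0.38 = -0.026.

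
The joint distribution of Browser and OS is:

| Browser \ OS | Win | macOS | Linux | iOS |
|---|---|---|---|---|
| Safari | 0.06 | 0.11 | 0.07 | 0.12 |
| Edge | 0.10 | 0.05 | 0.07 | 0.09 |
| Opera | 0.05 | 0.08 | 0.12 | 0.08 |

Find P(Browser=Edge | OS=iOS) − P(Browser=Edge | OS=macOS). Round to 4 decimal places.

P(OS=iOS) = 0.12 + 0.09 + 0.08 = 0.29; P(Browser=Edge | OS=iOS) = 0.09/0.29 = 0.31034.
P(OS=macOS) = 0.11 + 0.05 + 0.08 = 0.24; P(Browser=Edge | OS=macOS) = 0.05/0.24 = 0.20833.
Difference = 0.1020.

0.1020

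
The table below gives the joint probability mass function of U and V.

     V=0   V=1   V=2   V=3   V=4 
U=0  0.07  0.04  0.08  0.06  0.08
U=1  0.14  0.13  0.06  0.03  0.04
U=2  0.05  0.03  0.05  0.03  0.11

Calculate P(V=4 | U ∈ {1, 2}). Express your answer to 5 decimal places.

P(U=1) = 0.14 + 0.13 + 0.06 + 0.03 + 0.04 = 0.40.
P(U=2) = 0.05 + 0.03 + 0.05 + 0.03 + 0.11 = 0.27.
P(U ∈ {1, 2}) = 0.40 + 0.27 = 0.67; P(V=4, U ∈ {1, 2}) = 0.04 + 0.11 = 0.15.
P(V=4 | U ∈ {1, 2}) = 0.15/0.67 = 0.22388.

0.22388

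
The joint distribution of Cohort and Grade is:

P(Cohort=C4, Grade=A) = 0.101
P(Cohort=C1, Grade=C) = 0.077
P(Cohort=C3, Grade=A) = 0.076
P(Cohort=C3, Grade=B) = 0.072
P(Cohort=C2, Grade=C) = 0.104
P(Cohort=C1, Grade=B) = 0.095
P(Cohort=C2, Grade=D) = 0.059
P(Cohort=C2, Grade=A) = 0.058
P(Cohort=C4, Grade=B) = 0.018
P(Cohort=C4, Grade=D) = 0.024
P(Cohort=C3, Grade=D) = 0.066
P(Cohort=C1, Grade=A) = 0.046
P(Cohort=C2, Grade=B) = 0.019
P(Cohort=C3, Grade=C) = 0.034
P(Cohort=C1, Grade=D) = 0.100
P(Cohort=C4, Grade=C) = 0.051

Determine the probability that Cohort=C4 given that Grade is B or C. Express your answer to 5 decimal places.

P(Grade=B) = 0.095 + 0.019 + 0.072 + 0.018 = 0.204.
P(Grade=C) = 0.077 + 0.104 + 0.034 + 0.051 = 0.266.
P(Grade ∈ {B, C}) = 0.204 + 0.266 = 0.470; P(Cohort=C4, Grade ∈ {B, C}) = 0.018 + 0.051 = 0.069.
P(Cohort=C4 | Grade ∈ {B, C}) = 0.069/0.470 = 0.14681.

0.14681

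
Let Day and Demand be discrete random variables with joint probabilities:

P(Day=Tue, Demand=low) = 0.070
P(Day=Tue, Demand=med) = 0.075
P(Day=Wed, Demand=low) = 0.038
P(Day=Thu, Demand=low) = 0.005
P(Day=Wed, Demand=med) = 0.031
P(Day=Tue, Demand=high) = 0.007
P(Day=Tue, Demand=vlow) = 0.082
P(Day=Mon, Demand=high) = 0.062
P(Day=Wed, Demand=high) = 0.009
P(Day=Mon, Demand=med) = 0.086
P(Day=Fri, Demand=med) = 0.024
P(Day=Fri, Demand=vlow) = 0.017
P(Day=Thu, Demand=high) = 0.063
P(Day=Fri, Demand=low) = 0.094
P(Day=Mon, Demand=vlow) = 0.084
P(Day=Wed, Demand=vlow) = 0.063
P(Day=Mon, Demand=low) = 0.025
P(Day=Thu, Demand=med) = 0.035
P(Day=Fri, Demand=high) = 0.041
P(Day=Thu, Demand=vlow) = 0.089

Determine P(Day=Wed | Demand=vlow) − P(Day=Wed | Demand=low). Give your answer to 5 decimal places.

P(Demand=vlow) = 0.084 + 0.082 + 0.063 + 0.089 + 0.017 = 0.335; P(Day=Wed | Demand=vlow) = 0.063/0.335 = 0.188060.
P(Demand=low) = 0.025 + 0.070 + 0.038 + 0.005 + 0.094 = 0.232; P(Day=Wed | Demand=low) = 0.038/0.232 = 0.163793.
Difference = 0.02427.

0.02427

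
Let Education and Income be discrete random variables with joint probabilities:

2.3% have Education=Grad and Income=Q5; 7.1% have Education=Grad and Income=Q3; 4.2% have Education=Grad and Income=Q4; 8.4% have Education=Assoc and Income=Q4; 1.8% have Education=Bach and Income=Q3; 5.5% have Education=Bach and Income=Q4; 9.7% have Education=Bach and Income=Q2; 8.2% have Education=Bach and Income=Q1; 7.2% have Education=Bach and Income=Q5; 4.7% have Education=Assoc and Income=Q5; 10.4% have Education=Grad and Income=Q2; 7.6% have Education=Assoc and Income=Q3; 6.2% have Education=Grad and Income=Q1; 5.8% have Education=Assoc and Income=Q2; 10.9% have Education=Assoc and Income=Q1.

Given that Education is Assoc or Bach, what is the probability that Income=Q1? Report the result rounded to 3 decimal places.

P(Education=Assoc) = 0.109 + 0.058 + 0.076 + 0.084 + 0.047 = 0.374.
P(Education=Bach) = 0.082 + 0.097 + 0.018 + 0.055 + 0.072 = 0.324.
P(Education ∈ {Assoc, Bach}) = 0.374 + 0.324 = 0.698; P(Income=Q1, Education ∈ {Assoc, Bach}) = 0.109 + 0.082 = 0.191.
P(Income=Q1 | Education ∈ {Assoc, Bach}) = 0.191/0.698 = 0.274.

0.274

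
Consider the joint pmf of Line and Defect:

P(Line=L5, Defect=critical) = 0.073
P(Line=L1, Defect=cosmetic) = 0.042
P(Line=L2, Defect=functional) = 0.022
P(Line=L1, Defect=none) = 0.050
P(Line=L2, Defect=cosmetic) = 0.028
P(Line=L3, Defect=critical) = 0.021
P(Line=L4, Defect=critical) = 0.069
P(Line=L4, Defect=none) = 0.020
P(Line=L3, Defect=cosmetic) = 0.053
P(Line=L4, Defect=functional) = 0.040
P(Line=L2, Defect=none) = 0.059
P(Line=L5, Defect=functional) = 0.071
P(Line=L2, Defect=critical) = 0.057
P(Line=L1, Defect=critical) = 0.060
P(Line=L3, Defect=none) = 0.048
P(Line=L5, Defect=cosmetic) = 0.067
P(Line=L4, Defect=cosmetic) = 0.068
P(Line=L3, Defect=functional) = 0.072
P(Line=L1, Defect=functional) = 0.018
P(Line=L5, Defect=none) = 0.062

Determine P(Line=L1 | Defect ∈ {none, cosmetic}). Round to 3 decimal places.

P(Defect=none) = 0.050 + 0.059 + 0.048 + 0.020 + 0.062 = 0.239.
P(Defect=cosmetic) = 0.042 + 0.028 + 0.053 + 0.068 + 0.067 = 0.258.
P(Defect ∈ {none, cosmetic}) = 0.239 + 0.258 = 0.497; P(Line=L1, Defect ∈ {none, cosmetic}) = 0.050 + 0.042 = 0.092.
P(Line=L1 | Defect ∈ {none, cosmetic}) = 0.092/0.497 = 0.185.

0.185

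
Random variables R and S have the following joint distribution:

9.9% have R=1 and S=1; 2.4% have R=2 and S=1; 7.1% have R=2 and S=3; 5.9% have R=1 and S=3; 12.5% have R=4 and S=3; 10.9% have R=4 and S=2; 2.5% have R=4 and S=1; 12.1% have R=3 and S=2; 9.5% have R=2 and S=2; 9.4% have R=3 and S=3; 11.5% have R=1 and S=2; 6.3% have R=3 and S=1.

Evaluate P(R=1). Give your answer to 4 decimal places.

P(R=1) = 0.099 + 0.115 + 0.059 = 0.273.

0.2730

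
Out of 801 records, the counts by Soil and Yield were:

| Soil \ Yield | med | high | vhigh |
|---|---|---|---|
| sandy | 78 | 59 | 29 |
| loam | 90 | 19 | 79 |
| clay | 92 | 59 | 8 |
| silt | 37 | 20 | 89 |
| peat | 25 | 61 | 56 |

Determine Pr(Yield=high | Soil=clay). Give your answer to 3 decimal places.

Total with Soil=clay: 92 + 59 + 8 = 159.
P(Yield=high | Soil=clay) = 59/159 = 0.371.

0.371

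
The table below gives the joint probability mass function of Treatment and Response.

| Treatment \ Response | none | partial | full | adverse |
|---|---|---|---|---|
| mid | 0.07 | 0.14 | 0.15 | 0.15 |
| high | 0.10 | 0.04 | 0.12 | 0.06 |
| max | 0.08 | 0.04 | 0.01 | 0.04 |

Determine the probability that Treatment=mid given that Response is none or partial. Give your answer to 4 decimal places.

P(Response=none) = 0.07 + 0.10 + 0.08 = 0.25.
P(Response=partial) = 0.14 + 0.04 + 0.04 = 0.22.
P(Response ∈ {none, partial}) = 0.25 + 0.22 = 0.47; P(Treatment=mid, Response ∈ {none, partial}) = 0.07 + 0.14 = 0.21.
P(Treatment=mid | Response ∈ {none, partial}) = 0.21/0.47 = 0.4468.

0.4468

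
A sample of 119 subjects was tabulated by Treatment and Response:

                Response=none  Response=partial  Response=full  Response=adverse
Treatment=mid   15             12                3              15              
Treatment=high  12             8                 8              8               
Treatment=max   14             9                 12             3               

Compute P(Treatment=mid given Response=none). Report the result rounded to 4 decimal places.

Total with Response=none: 15 + 12 + 14 = 41.
P(Treatment=mid | Response=none) = 15/41 = 0.3659.

0.3659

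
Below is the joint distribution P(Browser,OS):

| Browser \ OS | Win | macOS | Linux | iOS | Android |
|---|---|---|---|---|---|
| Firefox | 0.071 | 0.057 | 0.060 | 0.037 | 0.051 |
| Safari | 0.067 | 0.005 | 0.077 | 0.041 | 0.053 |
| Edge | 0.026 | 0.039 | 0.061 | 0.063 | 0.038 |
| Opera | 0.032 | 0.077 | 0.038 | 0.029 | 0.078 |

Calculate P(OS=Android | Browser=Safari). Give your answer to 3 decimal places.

P(Browser=Safari) = 0.067 + 0.005 + 0.077 + 0.041 + 0.053 = 0.243.
P(OS=Android | Browser=Safari) = 0.053/0.243 = 0.218.

0.218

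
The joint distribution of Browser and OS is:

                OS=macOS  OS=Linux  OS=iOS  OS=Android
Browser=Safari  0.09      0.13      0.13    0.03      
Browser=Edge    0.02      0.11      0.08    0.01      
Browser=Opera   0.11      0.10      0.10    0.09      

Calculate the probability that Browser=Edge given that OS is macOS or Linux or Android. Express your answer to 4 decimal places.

P(OS=macOS) = 0.09 + 0.02 + 0.11 = 0.22.
P(OS=Linux) = 0.13 + 0.11 + 0.10 = 0.34.
P(OS=Android) = 0.03 + 0.01 + 0.09 = 0.13.
P(OS ∈ {macOS, Linux, Android}) = 0.22 + 0.34 + 0.13 = 0.69; P(Browser=Edge, OS ∈ {macOS, Linux, Android}) = 0.02 + 0.11 + 0.01 = 0.14.
P(Browser=Edge | OS ∈ {macOS, Linux, Android}) = 0.14/0.69 = 0.2029.

0.2029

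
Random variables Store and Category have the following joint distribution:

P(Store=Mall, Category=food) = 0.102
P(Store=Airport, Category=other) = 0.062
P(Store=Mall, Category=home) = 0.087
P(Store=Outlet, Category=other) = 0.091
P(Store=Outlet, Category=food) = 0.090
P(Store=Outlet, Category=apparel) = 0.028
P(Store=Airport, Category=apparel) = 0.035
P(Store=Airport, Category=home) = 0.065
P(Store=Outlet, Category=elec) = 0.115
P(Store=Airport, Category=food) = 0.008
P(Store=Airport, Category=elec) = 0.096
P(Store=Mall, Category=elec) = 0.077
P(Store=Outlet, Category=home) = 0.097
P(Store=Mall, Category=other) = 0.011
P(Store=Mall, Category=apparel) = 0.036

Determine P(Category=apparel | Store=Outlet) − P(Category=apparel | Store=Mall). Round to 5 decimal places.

-0.04851

P(Store=Outlet) = 0.090 + 0.028 + 0.115 + 0.097 + 0.091 = 0.421; P(Category=apparel | Store=Outlet) = 0.028/0.421 = 0.066508.
P(Store=Mall) = 0.102 + 0.036 + 0.077 + 0.087 + 0.011 = 0.313; P(Category=apparel | Store=Mall) = 0.036/0.313 = 0.115016.
Difference = -0.04851.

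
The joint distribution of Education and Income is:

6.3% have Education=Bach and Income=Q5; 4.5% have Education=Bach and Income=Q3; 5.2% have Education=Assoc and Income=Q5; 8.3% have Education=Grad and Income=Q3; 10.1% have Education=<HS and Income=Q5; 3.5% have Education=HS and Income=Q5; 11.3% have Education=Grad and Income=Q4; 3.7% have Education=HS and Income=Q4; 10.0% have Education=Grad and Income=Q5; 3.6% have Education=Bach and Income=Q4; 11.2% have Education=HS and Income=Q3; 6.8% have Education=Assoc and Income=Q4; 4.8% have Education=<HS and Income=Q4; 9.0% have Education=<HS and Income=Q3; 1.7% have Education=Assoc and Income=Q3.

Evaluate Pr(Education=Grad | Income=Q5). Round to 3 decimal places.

0.285

P(Income=Q5) = 0.101 + 0.035 + 0.052 + 0.063 + 0.100 = 0.351.
P(Education=Grad | Income=Q5) = 0.100/0.351 = 0.285.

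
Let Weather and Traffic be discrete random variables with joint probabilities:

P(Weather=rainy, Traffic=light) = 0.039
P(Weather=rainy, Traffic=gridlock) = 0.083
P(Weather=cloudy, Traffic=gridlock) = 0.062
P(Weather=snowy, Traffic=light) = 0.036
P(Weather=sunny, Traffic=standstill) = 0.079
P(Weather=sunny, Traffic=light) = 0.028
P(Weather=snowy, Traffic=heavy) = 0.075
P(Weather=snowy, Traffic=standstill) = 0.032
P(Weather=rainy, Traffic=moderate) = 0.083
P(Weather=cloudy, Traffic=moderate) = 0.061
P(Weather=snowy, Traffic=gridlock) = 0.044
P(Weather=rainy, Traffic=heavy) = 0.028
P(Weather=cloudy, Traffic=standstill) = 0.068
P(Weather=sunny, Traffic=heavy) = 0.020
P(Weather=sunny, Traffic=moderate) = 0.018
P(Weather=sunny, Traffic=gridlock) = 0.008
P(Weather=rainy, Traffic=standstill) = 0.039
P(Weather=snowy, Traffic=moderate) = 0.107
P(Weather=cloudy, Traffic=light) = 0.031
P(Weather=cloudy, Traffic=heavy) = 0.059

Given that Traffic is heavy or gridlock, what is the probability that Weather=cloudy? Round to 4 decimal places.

P(Traffic=heavy) = 0.020 + 0.059 + 0.028 + 0.075 = 0.182.
P(Traffic=gridlock) = 0.008 + 0.062 + 0.083 + 0.044 = 0.197.
P(Traffic ∈ {heavy, gridlock}) = 0.182 + 0.197 = 0.379; P(Weather=cloudy, Traffic ∈ {heavy, gridlock}) = 0.059 + 0.062 = 0.121.
P(Weather=cloudy | Traffic ∈ {heavy, gridlock}) = 0.121/0.379 = 0.3193.

0.3193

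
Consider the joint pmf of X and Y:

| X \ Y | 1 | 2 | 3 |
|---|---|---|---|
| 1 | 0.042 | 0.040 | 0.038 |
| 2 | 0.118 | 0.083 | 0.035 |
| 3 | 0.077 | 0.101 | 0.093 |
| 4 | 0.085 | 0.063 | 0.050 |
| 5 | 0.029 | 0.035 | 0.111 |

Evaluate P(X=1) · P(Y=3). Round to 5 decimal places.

P(X=1) = 0.042 + 0.040 + 0.038 = 0.120.
P(Y=3) = 0.038 + 0.035 + 0.093 + 0.050 + 0.111 = 0.327.
Product: 0.120 × 0.327 = 0.03924.

0.03924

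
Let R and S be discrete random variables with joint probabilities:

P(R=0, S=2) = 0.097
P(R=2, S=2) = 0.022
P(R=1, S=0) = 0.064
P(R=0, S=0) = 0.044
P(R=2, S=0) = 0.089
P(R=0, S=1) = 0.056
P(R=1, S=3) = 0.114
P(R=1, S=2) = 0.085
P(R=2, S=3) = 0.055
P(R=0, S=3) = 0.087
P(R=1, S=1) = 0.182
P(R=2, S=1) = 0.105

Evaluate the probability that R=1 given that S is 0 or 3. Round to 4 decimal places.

P(S=0) = 0.044 + 0.064 + 0.089 = 0.197.
P(S=3) = 0.087 + 0.114 + 0.055 = 0.256.
P(S ∈ {0, 3}) = 0.197 + 0.256 = 0.453; P(R=1, S ∈ {0, 3}) = 0.064 + 0.114 = 0.178.
P(R=1 | S ∈ {0, 3}) = 0.178/0.453 = 0.3929.

0.3929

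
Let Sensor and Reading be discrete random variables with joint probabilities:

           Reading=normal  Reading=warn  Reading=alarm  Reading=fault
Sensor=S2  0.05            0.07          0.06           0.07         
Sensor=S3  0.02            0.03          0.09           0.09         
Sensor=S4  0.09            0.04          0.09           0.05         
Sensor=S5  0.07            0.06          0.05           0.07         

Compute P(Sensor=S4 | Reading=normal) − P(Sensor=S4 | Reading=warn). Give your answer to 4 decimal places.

P(Reading=normal) = 0.05 + 0.02 + 0.09 + 0.07 = 0.23; P(Sensor=S4 | Reading=normal) = 0.09/0.23 = 0.39130.
P(Reading=warn) = 0.07 + 0.03 + 0.04 + 0.06 = 0.20; P(Sensor=S4 | Reading=warn) = 0.04/0.20 = 0.20000.
Difference = 0.1913.

0.1913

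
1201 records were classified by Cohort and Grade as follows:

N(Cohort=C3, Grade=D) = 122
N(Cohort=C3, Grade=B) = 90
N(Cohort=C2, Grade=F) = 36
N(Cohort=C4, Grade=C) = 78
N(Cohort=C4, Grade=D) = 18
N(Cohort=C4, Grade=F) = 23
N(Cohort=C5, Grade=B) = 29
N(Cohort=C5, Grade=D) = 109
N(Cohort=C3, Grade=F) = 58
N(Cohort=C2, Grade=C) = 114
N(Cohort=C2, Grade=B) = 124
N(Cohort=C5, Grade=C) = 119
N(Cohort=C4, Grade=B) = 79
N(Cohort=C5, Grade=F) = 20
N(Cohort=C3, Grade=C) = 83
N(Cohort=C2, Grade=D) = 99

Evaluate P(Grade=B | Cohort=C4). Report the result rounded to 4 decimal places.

Total with Cohort=C4: 79 + 78 + 18 + 23 = 198.
P(Grade=B | Cohort=C4) = 79/198 = 0.3990.

0.3990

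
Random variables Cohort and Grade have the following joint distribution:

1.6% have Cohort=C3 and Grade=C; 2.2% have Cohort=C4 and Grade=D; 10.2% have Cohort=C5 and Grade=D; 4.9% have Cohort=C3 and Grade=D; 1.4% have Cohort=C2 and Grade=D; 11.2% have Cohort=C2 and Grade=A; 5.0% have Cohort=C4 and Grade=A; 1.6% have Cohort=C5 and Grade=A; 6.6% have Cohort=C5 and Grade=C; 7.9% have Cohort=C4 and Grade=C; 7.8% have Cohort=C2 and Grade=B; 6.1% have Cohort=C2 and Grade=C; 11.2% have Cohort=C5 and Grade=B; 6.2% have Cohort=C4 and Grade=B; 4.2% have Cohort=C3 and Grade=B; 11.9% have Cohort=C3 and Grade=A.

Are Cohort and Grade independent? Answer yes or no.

P(Cohort=C5) = 0.296 and P(Grade=A) = 0.297, so their product is 0.08791, but P(Cohort=C5, Grade=A) = 0.016. Since these differ, Cohort and Grade are not independent.

no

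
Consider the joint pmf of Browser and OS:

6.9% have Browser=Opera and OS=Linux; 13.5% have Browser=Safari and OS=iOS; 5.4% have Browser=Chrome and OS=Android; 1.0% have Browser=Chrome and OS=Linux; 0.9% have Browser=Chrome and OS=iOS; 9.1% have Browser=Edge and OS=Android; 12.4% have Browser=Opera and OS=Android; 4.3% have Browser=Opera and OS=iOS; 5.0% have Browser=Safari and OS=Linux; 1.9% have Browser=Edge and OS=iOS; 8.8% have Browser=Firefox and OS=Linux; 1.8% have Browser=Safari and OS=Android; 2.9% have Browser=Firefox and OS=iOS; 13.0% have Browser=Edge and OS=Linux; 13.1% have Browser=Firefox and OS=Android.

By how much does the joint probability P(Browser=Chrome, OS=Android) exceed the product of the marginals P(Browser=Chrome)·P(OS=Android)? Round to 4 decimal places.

P(Browser=Chrome) = 0.010 + 0.009 + 0.054 = 0.073.
P(OS=Android) = 0.054 + 0.131 + 0.018 + 0.091 + 0.124 = 0.418.
P(Browser=Chrome, OS=Android) − P(Browser=Chrome)P(OS=Android) = 0.054 − 0.073×0.418 = 0.0235.

0.0235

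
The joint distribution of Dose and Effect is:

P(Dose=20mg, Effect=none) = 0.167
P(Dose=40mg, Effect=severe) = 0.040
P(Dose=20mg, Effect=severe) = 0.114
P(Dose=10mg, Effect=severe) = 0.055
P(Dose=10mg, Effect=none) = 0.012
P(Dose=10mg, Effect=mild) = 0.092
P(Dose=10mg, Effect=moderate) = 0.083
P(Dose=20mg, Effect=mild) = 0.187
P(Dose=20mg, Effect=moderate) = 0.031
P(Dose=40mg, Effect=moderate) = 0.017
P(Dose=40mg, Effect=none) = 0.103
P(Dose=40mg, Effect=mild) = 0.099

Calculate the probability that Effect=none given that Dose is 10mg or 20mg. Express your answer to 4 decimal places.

P(Dose=10mg) = 0.012 + 0.092 + 0.083 + 0.055 = 0.242.
P(Dose=20mg) = 0.167 + 0.187 + 0.031 + 0.114 = 0.499.
P(Dose ∈ {10mg, 20mg}) = 0.242 + 0.499 = 0.741; P(Effect=none, Dose ∈ {10mg, 20mg}) = 0.012 + 0.167 = 0.179.
P(Effect=none | Dose ∈ {10mg, 20mg}) = 0.179/0.741 = 0.2416.

0.2416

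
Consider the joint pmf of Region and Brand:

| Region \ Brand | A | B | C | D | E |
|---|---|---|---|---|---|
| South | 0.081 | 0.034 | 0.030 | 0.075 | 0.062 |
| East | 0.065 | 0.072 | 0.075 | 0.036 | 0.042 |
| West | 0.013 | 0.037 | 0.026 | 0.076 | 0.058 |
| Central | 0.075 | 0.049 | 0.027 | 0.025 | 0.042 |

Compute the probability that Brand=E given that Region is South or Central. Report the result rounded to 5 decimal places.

P(Region=South) = 0.081 + 0.034 + 0.030 + 0.075 + 0.062 = 0.282.
P(Region=Central) = 0.075 + 0.049 + 0.027 + 0.025 + 0.042 = 0.218.
P(Region ∈ {South, Central}) = 0.282 + 0.218 = 0.500; P(Brand=E, Region ∈ {South, Central}) = 0.062 + 0.042 = 0.104.
P(Brand=E | Region ∈ {South, Central}) = 0.104/0.500 = 0.20800.

0.20800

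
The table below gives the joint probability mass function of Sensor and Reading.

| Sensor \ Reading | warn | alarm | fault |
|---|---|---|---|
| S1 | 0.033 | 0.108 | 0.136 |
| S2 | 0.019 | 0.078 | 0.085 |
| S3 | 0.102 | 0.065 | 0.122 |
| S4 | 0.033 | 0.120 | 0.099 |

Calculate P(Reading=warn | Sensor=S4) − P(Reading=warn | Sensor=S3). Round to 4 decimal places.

P(Sensor=S4) = 0.033 + 0.120 + 0.099 = 0.252; P(Reading=warn | Sensor=S4) = 0.033/0.252 = 0.13095.
P(Sensor=S3) = 0.102 + 0.065 + 0.122 = 0.289; P(Reading=warn | Sensor=S3) = 0.102/0.289 = 0.35294.
Difference = -0.2220.

-0.2220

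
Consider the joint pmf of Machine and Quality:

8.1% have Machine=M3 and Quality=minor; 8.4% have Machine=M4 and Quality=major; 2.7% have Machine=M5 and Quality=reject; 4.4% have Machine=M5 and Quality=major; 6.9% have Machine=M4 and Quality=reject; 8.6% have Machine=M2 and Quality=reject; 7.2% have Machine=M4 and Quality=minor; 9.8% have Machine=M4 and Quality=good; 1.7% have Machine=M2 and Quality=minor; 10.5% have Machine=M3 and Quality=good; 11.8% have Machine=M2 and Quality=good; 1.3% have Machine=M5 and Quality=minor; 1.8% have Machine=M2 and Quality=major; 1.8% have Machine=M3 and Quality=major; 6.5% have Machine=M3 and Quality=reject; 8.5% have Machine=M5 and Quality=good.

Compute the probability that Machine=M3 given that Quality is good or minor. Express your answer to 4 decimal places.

0.3158

P(Quality=good) = 0.118 + 0.105 + 0.098 + 0.085 = 0.406.
P(Quality=minor) = 0.017 + 0.081 + 0.072 + 0.013 = 0.183.
P(Quality ∈ {good, minor}) = 0.406 + 0.183 = 0.589; P(Machine=M3, Quality ∈ {good, minor}) = 0.105 + 0.081 = 0.186.
P(Machine=M3 | Quality ∈ {good, minor}) = 0.186/0.589 = 0.3158.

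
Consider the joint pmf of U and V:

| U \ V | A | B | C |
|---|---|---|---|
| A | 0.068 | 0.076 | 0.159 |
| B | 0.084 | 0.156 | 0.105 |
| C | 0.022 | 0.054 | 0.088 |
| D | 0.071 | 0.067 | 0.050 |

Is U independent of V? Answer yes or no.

no

P(U=A) = 0.303 and P(V=C) = 0.402, so their product is 0.12181, but P(U=A, V=C) = 0.159. Since these differ, U and V are not independent.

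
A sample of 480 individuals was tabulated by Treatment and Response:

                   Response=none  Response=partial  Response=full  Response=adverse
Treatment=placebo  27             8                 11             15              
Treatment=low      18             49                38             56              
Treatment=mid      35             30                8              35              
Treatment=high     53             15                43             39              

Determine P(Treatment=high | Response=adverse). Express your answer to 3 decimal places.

0.269

Total with Response=adverse: 15 + 56 + 35 + 39 = 145.
P(Treatment=high | Response=adverse) = 39/145 = 0.269.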